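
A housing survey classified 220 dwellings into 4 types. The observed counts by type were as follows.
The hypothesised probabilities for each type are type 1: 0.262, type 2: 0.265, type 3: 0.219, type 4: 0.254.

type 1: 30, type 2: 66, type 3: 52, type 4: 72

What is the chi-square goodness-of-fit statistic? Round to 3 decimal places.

19.224

Expected counts E_i = n·p_i: 220×0.262 = 57.64, 220×0.265 = 58.3, 220×0.219 = 48.18, 220×0.254 = 55.88.
cat         O        E   (O−E)²/E
type 1     30    57.64    13.2542
type 2     66     58.3     1.0170
type 3     52    48.18     0.3029
type 4     72    55.88     4.6502
Sum = 19.224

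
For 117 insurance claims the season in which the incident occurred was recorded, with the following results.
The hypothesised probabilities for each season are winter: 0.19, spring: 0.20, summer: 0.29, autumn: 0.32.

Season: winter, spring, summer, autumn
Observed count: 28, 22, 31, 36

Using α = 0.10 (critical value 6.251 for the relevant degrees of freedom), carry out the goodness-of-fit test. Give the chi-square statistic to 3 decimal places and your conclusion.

1.890; do not reject

Expected counts E_i = n·p_i: 117×0.19 = 22.23, 117×0.20 = 23.4, 117×0.29 = 33.93, 117×0.32 = 37.44.
winter: (28 − 22.23)²/22.23 = 33.2929/22.23 = 1.4977
spring: (22 − 23.4)²/23.4 = 1.96/23.4 = 0.0838
summer: (31 − 33.93)²/33.93 = 8.5849/33.93 = 0.2530
autumn: (36 − 37.44)²/37.44 = 2.0736/37.44 = 0.0554
Sum = 1.890
df = 3. Since 1.890 < 6.251, we do not reject H₀.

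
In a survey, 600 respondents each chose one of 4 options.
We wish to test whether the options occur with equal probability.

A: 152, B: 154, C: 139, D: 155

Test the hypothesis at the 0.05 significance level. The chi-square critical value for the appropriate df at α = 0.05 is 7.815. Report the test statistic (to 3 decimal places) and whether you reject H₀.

1.107; do not reject

Under H₀ each category has probability 1/4, so each expected count is 600/4 = 150.
cat         O        E   (O−E)²/E
A         152      150     0.0267
B         154      150     0.1067
C         139      150     0.8067
D         155      150     0.1667
Sum = 1.107
df = 3. Since 1.107 < 7.815, we do not reject H₀.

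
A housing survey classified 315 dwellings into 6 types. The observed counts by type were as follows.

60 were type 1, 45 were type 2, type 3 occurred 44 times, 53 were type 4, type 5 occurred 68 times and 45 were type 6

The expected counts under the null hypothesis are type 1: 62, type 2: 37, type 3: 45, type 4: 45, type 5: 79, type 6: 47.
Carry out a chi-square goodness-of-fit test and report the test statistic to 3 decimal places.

type 1: (60 − 62)²/62 = 4/62 = 0.0645
type 2: (45 − 37)²/37 = 64/37 = 1.7297
type 3: (44 − 45)²/45 = 1/45 = 0.0222
type 4: (53 − 45)²/45 = 64/45 = 1.4222
type 5: (68 − 79)²/79 = 121/79 = 1.5316
type 6: (45 − 47)²/47 = 4/47 = 0.0851
Sum = 4.855

4.855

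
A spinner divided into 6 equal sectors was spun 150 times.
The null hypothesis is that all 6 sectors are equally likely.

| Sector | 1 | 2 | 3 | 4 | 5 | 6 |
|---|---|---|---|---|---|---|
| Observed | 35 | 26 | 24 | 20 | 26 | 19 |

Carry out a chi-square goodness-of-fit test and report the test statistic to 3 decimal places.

Expected count for each of the 6 categories: 150/6 = 25.
1: (35 − 25)²/25 = 100/25 = 4.0000
2: (26 − 25)²/25 = 1/25 = 0.0400
3: (24 − 25)²/25 = 1/25 = 0.0400
4: (20 − 25)²/25 = 25/25 = 1.0000
5: (26 − 25)²/25 = 1/25 = 0.0400
6: (19 − 25)²/25 = 36/25 = 1.4400
Sum = 6.560

6.560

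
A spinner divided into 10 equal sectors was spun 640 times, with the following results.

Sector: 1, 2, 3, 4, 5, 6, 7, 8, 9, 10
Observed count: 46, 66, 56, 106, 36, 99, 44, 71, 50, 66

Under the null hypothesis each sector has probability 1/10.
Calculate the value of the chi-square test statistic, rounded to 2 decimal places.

Expected count for each of the 10 categories: 640/10 = 64.
1: (46 − 64)²/64 = 324/64 = 5.063
2: (66 − 64)²/64 = 4/64 = 0.063
3: (56 − 64)²/64 = 64/64 = 1.000
4: (106 − 64)²/64 = 1764/64 = 27.563
5: (36 − 64)²/64 = 784/64 = 12.250
6: (99 − 64)²/64 = 1225/64 = 19.141
7: (44 − 64)²/64 = 400/64 = 6.250
8: (71 − 64)²/64 = 49/64 = 0.766
9: (50 − 64)²/64 = 196/64 = 3.063
10: (66 − 64)²/64 = 4/64 = 0.063
Sum = 75.22

75.22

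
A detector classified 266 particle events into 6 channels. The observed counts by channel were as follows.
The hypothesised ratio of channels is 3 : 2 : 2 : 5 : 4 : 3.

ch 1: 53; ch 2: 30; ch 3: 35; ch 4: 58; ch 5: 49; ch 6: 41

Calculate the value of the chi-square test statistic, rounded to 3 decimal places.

7.730

Ratio total = 19. Expected counts: 266×3/19 = 42, 266×2/19 = 28, 266×2/19 = 28, 266×5/19 = 70, 266×4/19 = 56, 266×3/19 = 42.
cat         O        E   (O−E)²/E
ch 1       53       42     2.8810
ch 2       30       28     0.1429
ch 3       35       28     1.7500
ch 4       58       70     2.0571
ch 5       49       56     0.8750
ch 6       41       42     0.0238
Sum = 7.730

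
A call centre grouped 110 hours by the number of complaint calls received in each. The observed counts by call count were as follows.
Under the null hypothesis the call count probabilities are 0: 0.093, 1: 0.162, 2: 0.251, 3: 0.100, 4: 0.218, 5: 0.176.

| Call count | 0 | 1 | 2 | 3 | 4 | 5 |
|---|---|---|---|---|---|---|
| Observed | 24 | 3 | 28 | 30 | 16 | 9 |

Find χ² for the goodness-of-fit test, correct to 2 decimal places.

Expected counts E_i = n·p_i: 110×0.093 = 10.23, 110×0.162 = 17.82, 110×0.251 = 27.61, 110×0.100 = 11, 110×0.218 = 23.98, 110×0.176 = 19.36.
0: (24 − 10.23)²/10.23 = 189.6129/10.23 = 18.535
1: (3 − 17.82)²/17.82 = 219.6324/17.82 = 12.325
2: (28 − 27.61)²/27.61 = 0.1521/27.61 = 0.006
3: (30 − 11)²/11 = 361/11 = 32.818
4: (16 − 23.98)²/23.98 = 63.6804/23.98 = 2.656
5: (9 − 19.36)²/19.36 = 107.3296/19.36 = 5.544
Sum = 71.88

71.88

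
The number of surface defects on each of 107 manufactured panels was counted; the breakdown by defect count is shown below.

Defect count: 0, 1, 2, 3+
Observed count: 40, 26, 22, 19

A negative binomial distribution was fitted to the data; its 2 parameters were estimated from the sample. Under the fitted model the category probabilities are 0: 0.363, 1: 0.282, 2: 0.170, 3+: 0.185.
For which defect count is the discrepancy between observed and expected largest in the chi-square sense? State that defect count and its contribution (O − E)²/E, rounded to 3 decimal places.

Expected counts E_i = n·p_i: 107×0.363 = 38.841, 107×0.282 = 30.174, 107×0.170 = 18.19, 107×0.185 = 19.795.
cat         O        E   (O−E)²/E
0          40   38.841     0.0346
1          26   30.174     0.5774
2          22    18.19     0.7980
3+         19   19.795     0.0319
The largest term is for 2: 0.798.

2, 0.798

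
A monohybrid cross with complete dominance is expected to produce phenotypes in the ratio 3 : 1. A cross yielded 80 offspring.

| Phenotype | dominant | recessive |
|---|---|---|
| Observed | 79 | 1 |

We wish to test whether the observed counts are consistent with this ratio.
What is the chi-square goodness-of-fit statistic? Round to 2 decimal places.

Ratio total = 4. Expected counts: 80×3/4 = 60, 80×1/4 = 20.
χ² = (79−60)²/60 + (1−20)²/20
   = 6.017 + 18.050
Sum = 24.07

24.07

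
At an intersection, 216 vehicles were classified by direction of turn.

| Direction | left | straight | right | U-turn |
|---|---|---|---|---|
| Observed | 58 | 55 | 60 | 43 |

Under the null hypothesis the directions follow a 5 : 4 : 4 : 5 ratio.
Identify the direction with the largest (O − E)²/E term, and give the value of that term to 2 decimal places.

Ratio total = 18. Expected counts: 216×5/18 = 60, 216×4/18 = 48, 216×4/18 = 48, 216×5/18 = 60.
left: (58 − 60)²/60 = 4/60 = 0.067
straight: (55 − 48)²/48 = 49/48 = 1.021
right: (60 − 48)²/48 = 144/48 = 3.000
U-turn: (43 − 60)²/60 = 289/60 = 4.817
The largest term is for U-turn: 4.82.

U-turn, 4.82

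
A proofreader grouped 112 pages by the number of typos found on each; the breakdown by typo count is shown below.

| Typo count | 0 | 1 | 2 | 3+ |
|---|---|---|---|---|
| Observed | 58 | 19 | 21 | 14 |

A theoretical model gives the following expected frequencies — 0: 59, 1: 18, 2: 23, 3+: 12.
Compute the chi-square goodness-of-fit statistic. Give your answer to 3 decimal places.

0.580

χ² = (58−59)²/59 + (19−18)²/18 + (21−23)²/23 + (14−12)²/12
   = 0.0169 + 0.0556 + 0.1739 + 0.3333
Sum = 0.580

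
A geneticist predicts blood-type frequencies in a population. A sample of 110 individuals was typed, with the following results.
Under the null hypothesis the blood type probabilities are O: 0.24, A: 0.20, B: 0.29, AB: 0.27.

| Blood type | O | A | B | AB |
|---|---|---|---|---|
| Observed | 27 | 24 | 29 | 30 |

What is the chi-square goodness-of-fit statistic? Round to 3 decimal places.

0.462

Expected counts E_i = n·p_i: 110×0.24 = 26.4, 110×0.20 = 22, 110×0.29 = 31.9, 110×0.27 = 29.7.
O: (27 − 26.4)²/26.4 = 0.36/26.4 = 0.0136
A: (24 − 22)²/22 = 4/22 = 0.1818
B: (29 − 31.9)²/31.9 = 8.41/31.9 = 0.2636
AB: (30 − 29.7)²/29.7 = 0.09/29.7 = 0.0030
Sum = 0.462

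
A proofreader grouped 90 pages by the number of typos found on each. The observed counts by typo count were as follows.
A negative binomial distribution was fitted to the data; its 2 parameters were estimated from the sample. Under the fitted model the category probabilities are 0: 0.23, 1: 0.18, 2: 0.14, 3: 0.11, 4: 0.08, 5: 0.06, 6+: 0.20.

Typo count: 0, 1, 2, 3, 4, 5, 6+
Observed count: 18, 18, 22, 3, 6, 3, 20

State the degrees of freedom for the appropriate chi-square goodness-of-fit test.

4

There are k = 7 categories and 2 parameters estimated from the data, so df = 7 − 1 − 2 = 4.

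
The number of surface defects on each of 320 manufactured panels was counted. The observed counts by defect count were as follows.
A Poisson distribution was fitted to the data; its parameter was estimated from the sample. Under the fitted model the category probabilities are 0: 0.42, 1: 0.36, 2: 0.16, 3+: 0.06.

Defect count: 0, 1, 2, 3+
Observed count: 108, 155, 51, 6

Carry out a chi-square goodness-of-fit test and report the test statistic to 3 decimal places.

Expected counts E_i = n·p_i: 320×0.42 = 134.4, 320×0.36 = 115.2, 320×0.16 = 51.2, 320×0.06 = 19.2.
χ² = (108−134.4)²/134.4 + (155−115.2)²/115.2 + (51−51.2)²/51.2 + (6−19.2)²/19.2
   = 5.1857 + 13.7503 + 0.0008 + 9.0750
Sum = 28.012

28.012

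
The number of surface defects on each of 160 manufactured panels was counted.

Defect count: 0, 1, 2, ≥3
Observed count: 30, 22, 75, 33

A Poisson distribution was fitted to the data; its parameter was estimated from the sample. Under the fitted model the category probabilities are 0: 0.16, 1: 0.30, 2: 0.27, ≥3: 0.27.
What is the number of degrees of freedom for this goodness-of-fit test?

2

There are k = 4 categories and 1 parameter estimated from the data, so df = 4 − 1 − 1 = 2.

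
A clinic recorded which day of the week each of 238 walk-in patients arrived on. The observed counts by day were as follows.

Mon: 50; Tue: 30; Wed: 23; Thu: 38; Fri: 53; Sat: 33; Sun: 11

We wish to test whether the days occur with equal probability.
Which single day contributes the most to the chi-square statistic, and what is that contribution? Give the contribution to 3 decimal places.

Sun, 15.559

Under H₀ each category has probability 1/7, so each expected count is 238/7 = 34.
cat         O        E   (O−E)²/E
Mon        50       34     7.5294
Tue        30       34     0.4706
Wed        23       34     3.5588
Thu        38       34     0.4706
Fri        53       34    10.6176
Sat        33       34     0.0294
Sun        11       34    15.5588
The largest term is for Sun: 15.559.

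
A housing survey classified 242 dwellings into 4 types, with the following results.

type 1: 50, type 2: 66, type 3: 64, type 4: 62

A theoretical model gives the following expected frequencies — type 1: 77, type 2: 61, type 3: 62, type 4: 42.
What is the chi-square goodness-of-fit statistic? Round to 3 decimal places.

cat         O        E   (O−E)²/E
type 1     50       77     9.4675
type 2     66       61     0.4098
type 3     64       62     0.0645
type 4     62       42     9.5238
Sum = 19.466

19.466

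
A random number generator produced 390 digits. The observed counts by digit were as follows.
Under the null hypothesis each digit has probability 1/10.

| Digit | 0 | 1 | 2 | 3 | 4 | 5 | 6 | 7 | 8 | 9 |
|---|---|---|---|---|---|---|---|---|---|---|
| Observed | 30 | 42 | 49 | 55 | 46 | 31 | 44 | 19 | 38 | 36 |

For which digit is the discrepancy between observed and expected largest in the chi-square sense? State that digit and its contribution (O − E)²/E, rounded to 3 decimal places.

7, 10.256

Under H₀ each category has probability 1/10, so each expected count is 390/10 = 39.
0: (30 − 39)²/39 = 81/39 = 2.0769
1: (42 − 39)²/39 = 9/39 = 0.2308
2: (49 − 39)²/39 = 100/39 = 2.5641
3: (55 − 39)²/39 = 256/39 = 6.5641
4: (46 − 39)²/39 = 49/39 = 1.2564
5: (31 − 39)²/39 = 64/39 = 1.6410
6: (44 − 39)²/39 = 25/39 = 0.6410
7: (19 − 39)²/39 = 400/39 = 10.2564
8: (38 − 39)²/39 = 1/39 = 0.0256
9: (36 − 39)²/39 = 9/39 = 0.2308
The largest term is for 7: 10.256.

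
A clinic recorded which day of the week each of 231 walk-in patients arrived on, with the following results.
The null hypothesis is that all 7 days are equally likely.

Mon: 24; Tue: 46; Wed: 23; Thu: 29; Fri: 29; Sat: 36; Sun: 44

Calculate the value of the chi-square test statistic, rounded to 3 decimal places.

Under H₀ each category has probability 1/7, so each expected count is 231/7 = 33.
χ² = (24−33)²/33 + (46−33)²/33 + (23−33)²/33 + (29−33)²/33 + (29−33)²/33 + (36−33)²/33 + (44−33)²/33
   = 2.4545 + 5.1212 + 3.0303 + 0.4848 + 0.4848 + 0.2727 + 3.6667
Sum = 15.515

15.515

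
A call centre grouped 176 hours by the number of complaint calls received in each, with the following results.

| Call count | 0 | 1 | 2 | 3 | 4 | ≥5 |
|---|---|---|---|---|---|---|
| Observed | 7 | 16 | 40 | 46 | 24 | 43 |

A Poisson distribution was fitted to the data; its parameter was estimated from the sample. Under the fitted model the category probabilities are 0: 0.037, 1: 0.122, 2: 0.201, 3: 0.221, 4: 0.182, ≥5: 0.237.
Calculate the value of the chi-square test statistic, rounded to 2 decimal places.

Expected counts E_i = n·p_i: 176×0.037 = 6.512, 176×0.122 = 21.472, 176×0.201 = 35.376, 176×0.221 = 38.896, 176×0.182 = 32.032, 176×0.237 = 41.712.
χ² = (7−6.512)²/6.512 + (16−21.472)²/21.472 + (40−35.376)²/35.376 + (46−38.896)²/38.896 + (24−32.032)²/32.032 + (43−41.712)²/41.712
   = 0.037 + 1.395 + 0.604 + 1.297 + 2.014 + 0.040
Sum = 5.39

5.39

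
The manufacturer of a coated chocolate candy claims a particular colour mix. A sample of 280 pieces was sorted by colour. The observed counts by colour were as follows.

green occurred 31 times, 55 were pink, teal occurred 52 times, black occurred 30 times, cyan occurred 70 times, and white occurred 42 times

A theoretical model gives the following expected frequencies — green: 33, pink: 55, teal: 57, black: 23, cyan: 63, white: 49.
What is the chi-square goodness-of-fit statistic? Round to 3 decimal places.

green: (31 − 33)²/33 = 4/33 = 0.1212
pink: (55 − 55)²/55 = 0/55 = 0.0000
teal: (52 − 57)²/57 = 25/57 = 0.4386
black: (30 − 23)²/23 = 49/23 = 2.1304
cyan: (70 − 63)²/63 = 49/63 = 0.7778
white: (42 − 49)²/49 = 49/49 = 1.0000
Sum = 4.468

4.468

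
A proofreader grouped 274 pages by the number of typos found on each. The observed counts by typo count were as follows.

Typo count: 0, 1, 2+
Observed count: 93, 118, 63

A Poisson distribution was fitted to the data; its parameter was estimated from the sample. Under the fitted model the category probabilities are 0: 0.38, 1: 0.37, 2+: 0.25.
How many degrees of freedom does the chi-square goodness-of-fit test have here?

There are k = 3 categories and 1 parameter estimated from the data, so df = 3 − 1 − 1 = 1.

1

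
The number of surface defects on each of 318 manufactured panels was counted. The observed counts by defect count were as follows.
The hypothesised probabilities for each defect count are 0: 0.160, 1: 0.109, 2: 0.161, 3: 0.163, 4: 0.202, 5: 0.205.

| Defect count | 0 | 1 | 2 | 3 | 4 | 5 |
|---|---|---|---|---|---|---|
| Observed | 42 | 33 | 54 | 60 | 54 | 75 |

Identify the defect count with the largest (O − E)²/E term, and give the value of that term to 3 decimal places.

Expected counts E_i = n·p_i: 318×0.160 = 50.88, 318×0.109 = 34.662, 318×0.161 = 51.198, 318×0.163 = 51.834, 318×0.202 = 64.236, 318×0.205 = 65.19.
0: (42 − 50.88)²/50.88 = 78.8544/50.88 = 1.5498
1: (33 − 34.662)²/34.662 = 2.762244/34.662 = 0.0797
2: (54 − 51.198)²/51.198 = 7.851204/51.198 = 0.1533
3: (60 − 51.834)²/51.834 = 66.683556/51.834 = 1.2865
4: (54 − 64.236)²/64.236 = 104.775696/64.236 = 1.6311
5: (75 − 65.19)²/65.19 = 96.2361/65.19 = 1.4762
The largest term is for 4: 1.631.

4, 1.631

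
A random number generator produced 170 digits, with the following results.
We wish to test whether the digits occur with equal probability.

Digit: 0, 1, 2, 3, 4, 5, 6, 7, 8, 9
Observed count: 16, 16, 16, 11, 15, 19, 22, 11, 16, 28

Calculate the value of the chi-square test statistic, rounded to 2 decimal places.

13.53

Under H₀ each category has probability 1/10, so each expected count is 170/10 = 17.
χ² = (16−17)²/17 + (16−17)²/17 + (16−17)²/17 + (11−17)²/17 + (15−17)²/17 + (19−17)²/17 + (22−17)²/17 + (11−17)²/17 + (16−17)²/17 + (28−17)²/17
   = 0.059 + 0.059 + 0.059 + 2.118 + 0.235 + 0.235 + 1.471 + 2.118 + 0.059 + 7.118
Sum = 13.53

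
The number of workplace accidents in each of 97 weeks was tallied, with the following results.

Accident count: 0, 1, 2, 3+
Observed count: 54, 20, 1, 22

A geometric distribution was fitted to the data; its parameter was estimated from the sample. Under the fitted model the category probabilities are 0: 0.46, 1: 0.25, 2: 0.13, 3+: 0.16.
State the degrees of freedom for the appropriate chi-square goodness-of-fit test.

There are k = 4 categories and 1 parameter estimated from the data, so df = 4 − 1 − 1 = 2.

2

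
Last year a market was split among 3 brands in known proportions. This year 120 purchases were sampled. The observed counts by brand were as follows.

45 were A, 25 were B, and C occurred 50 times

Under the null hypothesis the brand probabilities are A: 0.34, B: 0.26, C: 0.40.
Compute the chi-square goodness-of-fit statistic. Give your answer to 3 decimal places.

Expected counts E_i = n·p_i: 120×0.34 = 40.8, 120×0.26 = 31.2, 120×0.40 = 48.
cat         O        E   (O−E)²/E
A          45     40.8     0.4324
B          25     31.2     1.2321
C          50       48     0.0833
Sum = 1.748

1.748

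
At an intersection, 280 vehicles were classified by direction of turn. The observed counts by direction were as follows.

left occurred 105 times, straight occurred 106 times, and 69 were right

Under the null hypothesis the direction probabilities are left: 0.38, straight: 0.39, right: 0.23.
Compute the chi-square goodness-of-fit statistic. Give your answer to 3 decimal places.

Expected counts E_i = n·p_i: 280×0.38 = 106.4, 280×0.39 = 109.2, 280×0.23 = 64.4.
left: (105 − 106.4)²/106.4 = 1.96/106.4 = 0.0184
straight: (106 − 109.2)²/109.2 = 10.24/109.2 = 0.0938
right: (69 − 64.4)²/64.4 = 21.16/64.4 = 0.3286
Sum = 0.441

0.441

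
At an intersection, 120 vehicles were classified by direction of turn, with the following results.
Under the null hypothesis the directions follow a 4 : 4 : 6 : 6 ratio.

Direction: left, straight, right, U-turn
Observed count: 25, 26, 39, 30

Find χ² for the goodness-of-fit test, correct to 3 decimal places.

1.458

Ratio total = 20. Expected counts: 120×4/20 = 24, 120×4/20 = 24, 120×6/20 = 36, 120×6/20 = 36.
χ² = (25−24)²/24 + (26−24)²/24 + (39−36)²/36 + (30−36)²/36
   = 0.0417 + 0.1667 + 0.2500 + 1.0000
Sum = 1.458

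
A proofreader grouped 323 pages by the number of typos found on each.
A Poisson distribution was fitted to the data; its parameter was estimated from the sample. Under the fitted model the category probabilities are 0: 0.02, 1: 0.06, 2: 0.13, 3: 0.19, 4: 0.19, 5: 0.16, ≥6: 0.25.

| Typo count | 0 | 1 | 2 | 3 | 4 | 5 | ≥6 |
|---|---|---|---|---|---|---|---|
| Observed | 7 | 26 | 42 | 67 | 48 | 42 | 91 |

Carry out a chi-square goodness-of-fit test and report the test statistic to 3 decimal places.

8.850

Expected counts E_i = n·p_i: 323×0.02 = 6.46, 323×0.06 = 19.38, 323×0.13 = 41.99, 323×0.19 = 61.37, 323×0.19 = 61.37, 323×0.16 = 51.68, 323×0.25 = 80.75.
cat         O        E   (O−E)²/E
0           7     6.46     0.0451
1          26    19.38     2.2613
2          42    41.99     0.0000
3          67    61.37     0.5165
4          48    61.37     2.9128
5          42    51.68     1.8131
≥6         91    80.75     1.3011
Sum = 8.850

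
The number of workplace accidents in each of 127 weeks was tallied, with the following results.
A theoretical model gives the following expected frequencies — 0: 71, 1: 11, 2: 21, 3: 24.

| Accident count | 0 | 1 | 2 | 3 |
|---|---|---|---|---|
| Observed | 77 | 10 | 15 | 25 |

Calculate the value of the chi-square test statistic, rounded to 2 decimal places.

2.35

cat         O        E   (O−E)²/E
0          77       71      0.507
1          10       11      0.091
2          15       21      1.714
3          25       24      0.042
Sum = 2.35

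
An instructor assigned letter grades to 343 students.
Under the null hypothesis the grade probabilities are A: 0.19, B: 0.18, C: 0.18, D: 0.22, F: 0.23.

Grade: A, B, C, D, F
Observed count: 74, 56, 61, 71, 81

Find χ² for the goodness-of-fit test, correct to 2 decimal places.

Expected counts E_i = n·p_i: 343×0.19 = 65.17, 343×0.18 = 61.74, 343×0.18 = 61.74, 343×0.22 = 75.46, 343×0.23 = 78.89.
χ² = (74−65.17)²/65.17 + (56−61.74)²/61.74 + (61−61.74)²/61.74 + (71−75.46)²/75.46 + (81−78.89)²/78.89
   = 1.196 + 0.534 + 0.009 + 0.264 + 0.056
Sum = 2.06

2.06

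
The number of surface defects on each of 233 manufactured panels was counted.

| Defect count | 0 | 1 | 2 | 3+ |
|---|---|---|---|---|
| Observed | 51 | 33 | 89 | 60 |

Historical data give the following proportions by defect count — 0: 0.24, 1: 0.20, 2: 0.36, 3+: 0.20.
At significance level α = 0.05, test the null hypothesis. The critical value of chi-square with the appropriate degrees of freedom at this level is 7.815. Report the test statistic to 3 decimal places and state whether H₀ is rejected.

Expected counts E_i = n·p_i: 233×0.24 = 55.92, 233×0.20 = 46.6, 233×0.36 = 83.88, 233×0.20 = 46.6.
χ² = (51−55.92)²/55.92 + (33−46.6)²/46.6 + (89−83.88)²/83.88 + (60−46.6)²/46.6
   = 0.4329 + 3.9691 + 0.3125 + 3.8532
Sum = 8.568
df = 3. Since 8.568 > 7.815, we reject H₀.

8.568; reject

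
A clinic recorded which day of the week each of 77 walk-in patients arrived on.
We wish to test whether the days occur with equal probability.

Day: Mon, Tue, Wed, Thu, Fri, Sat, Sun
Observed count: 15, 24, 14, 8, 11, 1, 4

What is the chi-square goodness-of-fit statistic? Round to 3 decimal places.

Expected count for each of the 7 categories: 77/7 = 11.
χ² = (15−11)²/11 + (24−11)²/11 + (14−11)²/11 + (8−11)²/11 + (11−11)²/11 + (1−11)²/11 + (4−11)²/11
   = 1.4545 + 15.3636 + 0.8182 + 0.8182 + 0.0000 + 9.0909 + 4.4545
Sum = 32.000

32.000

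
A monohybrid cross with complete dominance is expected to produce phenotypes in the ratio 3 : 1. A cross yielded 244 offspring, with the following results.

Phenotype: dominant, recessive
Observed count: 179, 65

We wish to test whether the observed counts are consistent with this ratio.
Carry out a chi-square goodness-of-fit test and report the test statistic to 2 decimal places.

0.35

Ratio total = 4. Expected counts: 244×3/4 = 183, 244×1/4 = 61.
dominant: (179 − 183)²/183 = 16/183 = 0.087
recessive: (65 − 61)²/61 = 16/61 = 0.262
Sum = 0.35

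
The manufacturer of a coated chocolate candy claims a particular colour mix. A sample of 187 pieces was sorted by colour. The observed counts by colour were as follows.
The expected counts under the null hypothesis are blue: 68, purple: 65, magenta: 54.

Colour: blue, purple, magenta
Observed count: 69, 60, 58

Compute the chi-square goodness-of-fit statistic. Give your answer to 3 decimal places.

0.696

blue: (69 − 68)²/68 = 1/68 = 0.0147
purple: (60 − 65)²/65 = 25/65 = 0.3846
magenta: (58 − 54)²/54 = 16/54 = 0.2963
Sum = 0.696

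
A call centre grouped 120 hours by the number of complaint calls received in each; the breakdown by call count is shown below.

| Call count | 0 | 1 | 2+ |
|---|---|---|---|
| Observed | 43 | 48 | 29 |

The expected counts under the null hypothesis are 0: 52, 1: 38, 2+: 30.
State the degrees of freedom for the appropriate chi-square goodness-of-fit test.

There are k = 3 categories and no parameters were estimated from the data, so df = 3 − 1 = 2.

2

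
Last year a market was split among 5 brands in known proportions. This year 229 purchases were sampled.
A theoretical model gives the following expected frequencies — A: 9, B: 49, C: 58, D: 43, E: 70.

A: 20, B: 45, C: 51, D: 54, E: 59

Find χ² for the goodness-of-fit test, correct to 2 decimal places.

19.16

cat         O        E   (O−E)²/E
A          20        9     13.444
B          45       49      0.327
C          51       58      0.845
D          54       43      2.814
E          59       70      1.729
Sum = 19.16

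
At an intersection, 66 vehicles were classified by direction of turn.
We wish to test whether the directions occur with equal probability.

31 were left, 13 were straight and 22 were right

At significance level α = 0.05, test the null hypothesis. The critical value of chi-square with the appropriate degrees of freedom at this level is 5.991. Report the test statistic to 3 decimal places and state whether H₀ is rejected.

7.364; reject

Under H₀ each category has probability 1/3, so each expected count is 66/3 = 22.
cat           O        E   (O−E)²/E
left         31       22     3.6818
straight     13       22     3.6818
right        22       22     0.0000
Sum = 7.364
df = 2. Since 7.364 > 5.991, we reject H₀.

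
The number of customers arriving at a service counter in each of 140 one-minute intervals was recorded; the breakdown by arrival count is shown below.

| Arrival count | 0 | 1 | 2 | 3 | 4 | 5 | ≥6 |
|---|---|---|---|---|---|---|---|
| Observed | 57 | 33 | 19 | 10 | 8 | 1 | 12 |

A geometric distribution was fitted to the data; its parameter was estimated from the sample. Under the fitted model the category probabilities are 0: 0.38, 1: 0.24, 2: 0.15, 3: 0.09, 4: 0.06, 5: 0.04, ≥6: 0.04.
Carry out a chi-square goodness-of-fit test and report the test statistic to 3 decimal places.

12.121

Expected counts E_i = n·p_i: 140×0.38 = 53.2, 140×0.24 = 33.6, 140×0.15 = 21, 140×0.09 = 12.6, 140×0.06 = 8.4, 140×0.04 = 5.6, 140×0.04 = 5.6.
χ² = (57−53.2)²/53.2 + (33−33.6)²/33.6 + (19−21)²/21 + (10−12.6)²/12.6 + (8−8.4)²/8.4 + (1−5.6)²/5.6 + (12−5.6)²/5.6
   = 0.2714 + 0.0107 + 0.1905 + 0.5365 + 0.0190 + 3.7786 + 7.3143
Sum = 12.121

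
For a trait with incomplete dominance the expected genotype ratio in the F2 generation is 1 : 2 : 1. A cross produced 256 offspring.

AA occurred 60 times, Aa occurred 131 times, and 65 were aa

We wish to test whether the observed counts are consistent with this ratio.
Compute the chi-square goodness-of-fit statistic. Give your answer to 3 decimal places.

0.336

Ratio total = 4. Expected counts: 256×1/4 = 64, 256×2/4 = 128, 256×1/4 = 64.
AA: (60 − 64)²/64 = 16/64 = 0.2500
Aa: (131 − 128)²/128 = 9/128 = 0.0703
aa: (65 − 64)²/64 = 1/64 = 0.0156
Sum = 0.336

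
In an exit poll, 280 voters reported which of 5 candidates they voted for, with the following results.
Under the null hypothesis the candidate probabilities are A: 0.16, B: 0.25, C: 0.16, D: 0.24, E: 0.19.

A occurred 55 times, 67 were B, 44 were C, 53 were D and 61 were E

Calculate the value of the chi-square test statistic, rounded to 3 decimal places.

6.609

Expected counts E_i = n·p_i: 280×0.16 = 44.8, 280×0.25 = 70, 280×0.16 = 44.8, 280×0.24 = 67.2, 280×0.19 = 53.2.
cat         O        E   (O−E)²/E
A          55     44.8     2.3223
B          67       70     0.1286
C          44     44.8     0.0143
D          53     67.2     3.0006
E          61     53.2     1.1436
Sum = 6.609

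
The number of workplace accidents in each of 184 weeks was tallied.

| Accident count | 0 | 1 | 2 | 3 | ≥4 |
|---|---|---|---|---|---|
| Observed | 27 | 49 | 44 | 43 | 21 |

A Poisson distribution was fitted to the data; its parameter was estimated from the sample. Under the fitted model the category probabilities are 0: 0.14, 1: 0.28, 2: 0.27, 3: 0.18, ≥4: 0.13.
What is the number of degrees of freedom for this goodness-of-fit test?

There are k = 5 categories and 1 parameter estimated from the data, so df = 5 − 1 − 1 = 3.

3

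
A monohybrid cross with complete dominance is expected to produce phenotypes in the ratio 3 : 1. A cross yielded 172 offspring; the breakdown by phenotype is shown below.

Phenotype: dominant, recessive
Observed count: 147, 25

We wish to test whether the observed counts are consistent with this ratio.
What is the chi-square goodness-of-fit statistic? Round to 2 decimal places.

10.05

Ratio total = 4. Expected counts: 172×3/4 = 129, 172×1/4 = 43.
dominant: (147 − 129)²/129 = 324/129 = 2.512
recessive: (25 − 43)²/43 = 324/43 = 7.535
Sum = 10.05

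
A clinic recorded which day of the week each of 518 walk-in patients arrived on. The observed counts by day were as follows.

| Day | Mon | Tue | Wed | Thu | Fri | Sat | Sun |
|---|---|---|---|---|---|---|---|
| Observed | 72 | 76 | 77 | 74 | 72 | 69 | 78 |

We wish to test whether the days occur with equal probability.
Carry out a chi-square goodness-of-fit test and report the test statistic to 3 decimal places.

Under H₀ each category has probability 1/7, so each expected count is 518/7 = 74.
Mon: (72 − 74)²/74 = 4/74 = 0.0541
Tue: (76 − 74)²/74 = 4/74 = 0.0541
Wed: (77 − 74)²/74 = 9/74 = 0.1216
Thu: (74 − 74)²/74 = 0/74 = 0.0000
Fri: (72 − 74)²/74 = 4/74 = 0.0541
Sat: (69 − 74)²/74 = 25/74 = 0.3378
Sun: (78 − 74)²/74 = 16/74 = 0.2162
Sum = 0.838

0.838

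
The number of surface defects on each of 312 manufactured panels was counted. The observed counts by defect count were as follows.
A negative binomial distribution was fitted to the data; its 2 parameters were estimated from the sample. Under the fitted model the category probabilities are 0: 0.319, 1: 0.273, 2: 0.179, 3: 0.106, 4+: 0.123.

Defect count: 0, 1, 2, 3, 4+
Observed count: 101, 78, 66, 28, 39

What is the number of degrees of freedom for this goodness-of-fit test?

2

There are k = 5 categories and 2 parameters estimated from the data, so df = 5 − 1 − 2 = 2.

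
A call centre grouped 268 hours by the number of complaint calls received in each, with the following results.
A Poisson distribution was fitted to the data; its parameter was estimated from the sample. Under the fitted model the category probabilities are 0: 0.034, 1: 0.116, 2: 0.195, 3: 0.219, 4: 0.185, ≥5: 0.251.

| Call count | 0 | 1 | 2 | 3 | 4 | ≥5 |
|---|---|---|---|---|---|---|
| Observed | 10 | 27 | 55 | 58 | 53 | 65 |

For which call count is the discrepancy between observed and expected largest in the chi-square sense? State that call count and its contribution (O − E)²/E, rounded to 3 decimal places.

1, 0.538

Expected counts E_i = n·p_i: 268×0.034 = 9.112, 268×0.116 = 31.088, 268×0.195 = 52.26, 268×0.219 = 58.692, 268×0.185 = 49.58, 268×0.251 = 67.268.
cat         O        E   (O−E)²/E
0          10    9.112     0.0865
1          27   31.088     0.5376
2          55    52.26     0.1437
3          58   58.692     0.0082
4          53    49.58     0.2359
≥5         65   67.268     0.0765
The largest term is for 1: 0.538.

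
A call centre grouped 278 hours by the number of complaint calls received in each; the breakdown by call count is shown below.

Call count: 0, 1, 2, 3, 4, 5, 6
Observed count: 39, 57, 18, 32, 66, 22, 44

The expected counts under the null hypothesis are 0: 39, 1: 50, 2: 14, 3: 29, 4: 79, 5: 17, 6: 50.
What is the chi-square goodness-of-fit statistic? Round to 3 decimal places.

cat         O        E   (O−E)²/E
0          39       39     0.0000
1          57       50     0.9800
2          18       14     1.1429
3          32       29     0.3103
4          66       79     2.1392
5          22       17     1.4706
6          44       50     0.7200
Sum = 6.763

6.763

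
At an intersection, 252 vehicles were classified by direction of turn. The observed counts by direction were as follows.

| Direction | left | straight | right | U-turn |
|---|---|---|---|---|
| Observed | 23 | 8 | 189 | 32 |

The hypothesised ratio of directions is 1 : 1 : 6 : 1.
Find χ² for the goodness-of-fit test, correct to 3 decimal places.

Ratio total = 9. Expected counts: 252×1/9 = 28, 252×1/9 = 28, 252×6/9 = 168, 252×1/9 = 28.
χ² = (23−28)²/28 + (8−28)²/28 + (189−168)²/168 + (32−28)²/28
   = 0.8929 + 14.2857 + 2.6250 + 0.5714
Sum = 18.375

18.375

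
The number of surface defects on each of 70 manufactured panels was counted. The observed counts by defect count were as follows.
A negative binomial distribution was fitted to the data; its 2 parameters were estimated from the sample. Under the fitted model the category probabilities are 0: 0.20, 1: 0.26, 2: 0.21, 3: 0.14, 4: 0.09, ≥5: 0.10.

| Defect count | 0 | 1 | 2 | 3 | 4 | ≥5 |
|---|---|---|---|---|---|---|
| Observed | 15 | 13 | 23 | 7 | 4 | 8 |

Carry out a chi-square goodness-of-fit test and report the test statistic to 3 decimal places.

8.026

Expected counts E_i = n·p_i: 70×0.20 = 14, 70×0.26 = 18.2, 70×0.21 = 14.7, 70×0.14 = 9.8, 70×0.09 = 6.3, 70×0.10 = 7.
χ² = (15−14)²/14 + (13−18.2)²/18.2 + (23−14.7)²/14.7 + (7−9.8)²/9.8 + (4−6.3)²/6.3 + (8−7)²/7
   = 0.0714 + 1.4857 + 4.6864 + 0.8000 + 0.8397 + 0.1429
Sum = 8.026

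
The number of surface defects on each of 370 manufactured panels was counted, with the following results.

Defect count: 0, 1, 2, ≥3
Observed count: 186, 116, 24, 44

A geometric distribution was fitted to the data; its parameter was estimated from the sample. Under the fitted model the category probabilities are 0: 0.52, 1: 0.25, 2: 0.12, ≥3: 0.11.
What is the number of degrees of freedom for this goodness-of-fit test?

2

There are k = 4 categories and 1 parameter estimated from the data, so df = 4 − 1 − 1 = 2.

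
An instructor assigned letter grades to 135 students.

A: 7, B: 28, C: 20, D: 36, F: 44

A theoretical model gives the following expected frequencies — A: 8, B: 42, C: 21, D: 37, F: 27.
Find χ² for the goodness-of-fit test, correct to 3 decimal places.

15.570

χ² = (7−8)²/8 + (28−42)²/42 + (20−21)²/21 + (36−37)²/37 + (44−27)²/27
   = 0.1250 + 4.6667 + 0.0476 + 0.0270 + 10.7037
Sum = 15.570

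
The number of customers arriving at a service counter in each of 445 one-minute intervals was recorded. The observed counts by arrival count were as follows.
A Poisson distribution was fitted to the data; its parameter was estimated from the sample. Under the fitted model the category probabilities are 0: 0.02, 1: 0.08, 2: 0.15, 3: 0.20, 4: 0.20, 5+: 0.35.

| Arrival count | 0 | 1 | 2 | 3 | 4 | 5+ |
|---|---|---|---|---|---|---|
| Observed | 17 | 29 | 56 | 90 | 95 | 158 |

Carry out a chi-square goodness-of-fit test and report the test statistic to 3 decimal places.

10.775

Expected counts E_i = n·p_i: 445×0.02 = 8.9, 445×0.08 = 35.6, 445×0.15 = 66.75, 445×0.20 = 89, 445×0.20 = 89, 445×0.35 = 155.75.
0: (17 − 8.9)²/8.9 = 65.61/8.9 = 7.3719
1: (29 − 35.6)²/35.6 = 43.56/35.6 = 1.2236
2: (56 − 66.75)²/66.75 = 115.5625/66.75 = 1.7313
3: (90 − 89)²/89 = 1/89 = 0.0112
4: (95 − 89)²/89 = 36/89 = 0.4045
5+: (158 − 155.75)²/155.75 = 5.0625/155.75 = 0.0325
Sum = 10.775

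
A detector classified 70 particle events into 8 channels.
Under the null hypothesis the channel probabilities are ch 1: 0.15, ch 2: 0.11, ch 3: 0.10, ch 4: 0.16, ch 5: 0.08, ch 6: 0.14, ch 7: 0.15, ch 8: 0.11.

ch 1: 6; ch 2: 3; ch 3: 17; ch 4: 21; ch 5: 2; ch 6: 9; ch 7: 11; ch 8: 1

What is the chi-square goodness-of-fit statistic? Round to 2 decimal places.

Expected counts E_i = n·p_i: 70×0.15 = 10.5, 70×0.11 = 7.7, 70×0.10 = 7, 70×0.16 = 11.2, 70×0.08 = 5.6, 70×0.14 = 9.8, 70×0.15 = 10.5, 70×0.11 = 7.7.
cat         O        E   (O−E)²/E
ch 1        6     10.5      1.929
ch 2        3      7.7      2.869
ch 3       17        7     14.286
ch 4       21     11.2      8.575
ch 5        2      5.6      2.314
ch 6        9      9.8      0.065
ch 7       11     10.5      0.024
ch 8        1      7.7      5.830
Sum = 35.89

35.89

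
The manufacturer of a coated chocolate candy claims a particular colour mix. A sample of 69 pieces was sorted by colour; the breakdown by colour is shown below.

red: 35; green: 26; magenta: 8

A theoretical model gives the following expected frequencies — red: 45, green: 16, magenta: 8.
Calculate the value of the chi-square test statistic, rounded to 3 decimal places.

8.472

cat          O        E   (O−E)²/E
red         35       45     2.2222
green       26       16     6.2500
magenta      8        8     0.0000
Sum = 8.472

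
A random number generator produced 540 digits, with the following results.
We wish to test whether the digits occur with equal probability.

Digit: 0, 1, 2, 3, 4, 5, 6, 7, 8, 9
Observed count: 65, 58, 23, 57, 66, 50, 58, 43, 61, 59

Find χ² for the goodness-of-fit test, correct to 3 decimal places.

27.370

Under H₀ each category has probability 1/10, so each expected count is 540/10 = 54.
cat         O        E   (O−E)²/E
0          65       54     2.2407
1          58       54     0.2963
2          23       54    17.7963
3          57       54     0.1667
4          66       54     2.6667
5          50       54     0.2963
6          58       54     0.2963
7          43       54     2.2407
8          61       54     0.9074
9          59       54     0.4630
Sum = 27.370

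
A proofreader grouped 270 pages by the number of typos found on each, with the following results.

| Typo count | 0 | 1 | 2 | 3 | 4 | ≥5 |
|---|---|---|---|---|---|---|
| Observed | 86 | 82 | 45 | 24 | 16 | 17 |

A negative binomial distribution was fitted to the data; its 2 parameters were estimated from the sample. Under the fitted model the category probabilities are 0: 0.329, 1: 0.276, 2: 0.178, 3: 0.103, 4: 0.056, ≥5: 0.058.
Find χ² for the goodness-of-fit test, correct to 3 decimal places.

1.724

Expected counts E_i = n·p_i: 270×0.329 = 88.83, 270×0.276 = 74.52, 270×0.178 = 48.06, 270×0.103 = 27.81, 270×0.056 = 15.12, 270×0.058 = 15.66.
cat         O        E   (O−E)²/E
0          86    88.83     0.0902
1          82    74.52     0.7508
2          45    48.06     0.1948
3          24    27.81     0.5220
4          16    15.12     0.0512
≥5         17    15.66     0.1147
Sum = 1.724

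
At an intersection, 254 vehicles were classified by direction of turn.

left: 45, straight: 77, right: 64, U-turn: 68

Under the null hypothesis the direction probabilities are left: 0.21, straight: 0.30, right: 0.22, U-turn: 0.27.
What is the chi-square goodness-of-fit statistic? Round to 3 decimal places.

Expected counts E_i = n·p_i: 254×0.21 = 53.34, 254×0.30 = 76.2, 254×0.22 = 55.88, 254×0.27 = 68.58.
left: (45 − 53.34)²/53.34 = 69.5556/53.34 = 1.3040
straight: (77 − 76.2)²/76.2 = 0.64/76.2 = 0.0084
right: (64 − 55.88)²/55.88 = 65.9344/55.88 = 1.1799
U-turn: (68 − 68.58)²/68.58 = 0.3364/68.58 = 0.0049
Sum = 2.497

2.497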